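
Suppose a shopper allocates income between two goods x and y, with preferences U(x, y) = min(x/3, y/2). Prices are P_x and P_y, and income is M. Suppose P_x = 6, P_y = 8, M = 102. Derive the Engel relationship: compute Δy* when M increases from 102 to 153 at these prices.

Δy* = 3

Demand: x*(P_x,P_y,M) = 3·M/(3·P_x + 2·P_y), y* = 2·M/(3·P_x + 2·P_y).
Here 3·6 + 2·8 = 34, giving y* = 6.
At M' = 153: y* = 9. Change: 9 − 6 = 3.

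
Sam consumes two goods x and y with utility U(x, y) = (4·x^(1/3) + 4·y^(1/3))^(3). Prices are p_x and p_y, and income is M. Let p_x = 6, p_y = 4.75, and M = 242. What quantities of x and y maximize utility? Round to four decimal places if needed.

x* = 18.9902, y* = 26.9598

With the ratio pinned down, the budget gives x* = M/(p_x + p_y·(y/x)) and y* = (y/x)·x*.
Numerically y/x = 1.419667, so x* = 242/(6 + 4.75·1.419667) = 18.9902 and y* = 1.419667·18.9902 = 26.9598.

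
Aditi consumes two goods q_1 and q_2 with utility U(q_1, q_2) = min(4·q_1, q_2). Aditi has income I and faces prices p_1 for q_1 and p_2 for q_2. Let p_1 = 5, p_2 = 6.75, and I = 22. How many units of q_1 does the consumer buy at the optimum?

Demand: q_1*(p_1,p_2,I) = I/(p_1 + 4·p_2), q_2* = 4·I/(p_1 + 4·p_2).
Here 5 + 4·6.75 = 32, giving q_1* = 0.6875.

q_1* = 0.6875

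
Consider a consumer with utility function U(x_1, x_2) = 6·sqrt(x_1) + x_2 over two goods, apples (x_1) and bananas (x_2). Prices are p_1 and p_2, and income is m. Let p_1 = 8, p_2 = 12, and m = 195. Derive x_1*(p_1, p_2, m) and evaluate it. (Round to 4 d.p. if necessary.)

MU_x_1 = 3/√x_1, MU_x_2 = 1. Tangency: 3/√x_1 = p_1/p_2.
Thus x_1* = (3·p_2/p_1)² — independent of m — with the rest of income spent on x_2.
Plugging in: x_1* = (3·12/8)² = 20.25.

x_1* = 20.25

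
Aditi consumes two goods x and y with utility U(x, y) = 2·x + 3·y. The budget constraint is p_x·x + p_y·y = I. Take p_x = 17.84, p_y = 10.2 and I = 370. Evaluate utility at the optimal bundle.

Linear utility — the consumer picks whichever good has higher MU/price: 2/17.84 = 0.1121 vs 3/10.2 = 0.2941.
y gives more utility per dollar, so spend all income on y: y* = I/p_y, x* = 0.
Numerically: x* = 0, y* = 36.2745.
Utility at the optimum: U(0, 36.2745) = 108.8235.

V = 108.8235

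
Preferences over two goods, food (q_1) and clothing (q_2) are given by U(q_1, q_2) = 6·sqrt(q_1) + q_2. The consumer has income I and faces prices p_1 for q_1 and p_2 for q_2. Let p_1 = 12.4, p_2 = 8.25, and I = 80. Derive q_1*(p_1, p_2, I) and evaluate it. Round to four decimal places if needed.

q_1* = 3.9839

Utility is quasi-linear in q_2; the FOC for q_1 is 3/√q_1 = p_1/p_2.
Thus q_1* = (3·p_2/p_1)² — independent of I — with the rest of income spent on q_2.
Plugging in: q_1* = (3·8.25/12.4)² = 3.9839.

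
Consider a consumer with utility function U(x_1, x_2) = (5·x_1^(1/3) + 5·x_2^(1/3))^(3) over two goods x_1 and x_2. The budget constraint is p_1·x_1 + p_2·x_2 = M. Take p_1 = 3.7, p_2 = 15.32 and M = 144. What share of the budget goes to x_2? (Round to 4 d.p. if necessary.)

MU_x_1 ∝ 5·x_1^(-2/3), MU_x_2 ∝ 5·x_2^(-2/3), so MRS = (x_2/x_1)^(2/3) = p_1/p_2.
Hence x_2/x_1 = (p_1/p_2)^(1/(2/3)), i.e. raised to the 1.5 power.
Substitute x_2 = (x_2/x_1)·x_1 into the budget: x_1* = M/(p_1 + p_2·(x_2/x_1)).
Numerically x_2/x_1 = 0.11869, so x_1* = 144/(3.7 + 15.32·0.11869) = 26.0948 and x_2* = 0.11869·26.0948 = 3.0972.
Expenditure on x_2: 15.32·3.0972 = 47.4491; share = 0.3295.

share on x_2 = 0.3295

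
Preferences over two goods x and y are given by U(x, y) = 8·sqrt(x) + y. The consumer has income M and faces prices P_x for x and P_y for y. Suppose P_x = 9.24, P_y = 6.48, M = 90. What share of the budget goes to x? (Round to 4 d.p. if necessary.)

share on x = 0.8079

Solve: √x = 4·P_y/P_x, so x*(P_x,P_y) = (4·P_y/P_x)², and y* = (M − P_x·x*)/P_y.
Plugging in: x* = (4·6.48/9.24)² = 7.8691, y* = 2.6681.
Expenditure on x: 9.24·7.8691 = 72.7106; share = 0.8079.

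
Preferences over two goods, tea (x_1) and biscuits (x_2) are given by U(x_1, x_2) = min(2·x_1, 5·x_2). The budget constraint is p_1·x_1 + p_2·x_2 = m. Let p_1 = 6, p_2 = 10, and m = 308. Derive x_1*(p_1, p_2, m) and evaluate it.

Here 5·6 + 2·10 = 50, giving x_1* = 30.8.

x_1* = 30.8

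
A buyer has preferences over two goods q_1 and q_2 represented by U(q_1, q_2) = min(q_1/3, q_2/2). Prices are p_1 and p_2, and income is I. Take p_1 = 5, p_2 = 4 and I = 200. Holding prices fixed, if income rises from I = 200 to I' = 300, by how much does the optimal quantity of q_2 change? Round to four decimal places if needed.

Δq_2* = 8.6957

Leontief preferences: the optimum is at the kink where q_1/3 = q_2/2, i.e. q_2 = (2/3)·q_1.
Budget: p_1·q_1 + p_2·(2/3)·q_1 = I, so (3·p_1 + 2·p_2)·q_1 = 3·I.
Demand: q_1*(p_1,p_2,I) = 3·I/(3·p_1 + 2·p_2), q_2* = 2·I/(3·p_1 + 2·p_2).
Here 3·5 + 2·4 = 23, giving q_2* = 17.3913.
At I' = 300: q_2* = 26.087. Change: 26.087 − 17.3913 = 8.6957.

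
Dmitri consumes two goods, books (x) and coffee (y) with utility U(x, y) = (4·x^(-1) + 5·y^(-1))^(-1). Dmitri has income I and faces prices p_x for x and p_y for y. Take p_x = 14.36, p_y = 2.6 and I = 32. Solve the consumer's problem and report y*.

MRS = MU_x/MU_y = (4/5)·(y/x)^(2). Set equal to p_x/p_y.
Hence y/x = ((5/4)·p_x/p_y)^(1/(2)), i.e. raised to the 0.5 power.
Substitute y = (y/x)·x into the budget: x* = I/(p_x + p_y·(y/x)).
Numerically y/x = 2.627517, so x* = 32/(14.36 + 2.6·2.627517) = 1.51 and y* = 2.627517·1.51 = 3.9676.

y* = 3.9676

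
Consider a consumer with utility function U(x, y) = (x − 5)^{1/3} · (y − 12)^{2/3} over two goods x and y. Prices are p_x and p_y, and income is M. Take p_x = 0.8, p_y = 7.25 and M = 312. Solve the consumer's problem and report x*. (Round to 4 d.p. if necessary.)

x* = 97.0833

This is Cobb-Douglas in (x−5, y−12): tangency gives 1/3·p_y·(y−12) = 2/3·p_x·(x−5).
Substituting into the budget: x* = 5 + 1/3·(M − 5·p_x − 12·p_y)/p_x, and y* = 12 + 2/3·(…)/p_y.
Discretionary income = 312 − 5·0.8 − 12·7.25 = 221; x* = 5 + 1/3·221/0.8 = 97.0833.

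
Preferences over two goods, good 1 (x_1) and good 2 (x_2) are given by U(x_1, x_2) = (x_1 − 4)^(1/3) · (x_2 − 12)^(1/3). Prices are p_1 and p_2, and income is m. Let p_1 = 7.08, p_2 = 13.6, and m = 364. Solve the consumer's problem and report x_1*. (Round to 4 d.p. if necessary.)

Let x_1' = x_1−4, x_2' = x_2−12. MRS = x_2'/x_1' = p_1/p_2.
Substituting into the budget: x_1* = 4 + 0.5·(m − 4·p_1 − 12·p_2)/p_1, and x_2* = 12 + 0.5·(…)/p_2.
Discretionary income = 364 − 4·7.08 − 12·13.6 = 172.48; x_1* = 4 + 0.5·172.48/7.08 = 16.1808.

x_1* = 16.1808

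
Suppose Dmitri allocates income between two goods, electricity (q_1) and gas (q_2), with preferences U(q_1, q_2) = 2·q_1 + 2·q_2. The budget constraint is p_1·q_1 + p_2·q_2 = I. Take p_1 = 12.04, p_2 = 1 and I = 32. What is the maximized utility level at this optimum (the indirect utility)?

Perfect substitutes: compare marginal utility per dollar. 2/p_1 vs 2/p_2 → 0.1661 vs 2.
q_2 gives more utility per dollar, so spend all income on q_2: q_2* = I/p_2, q_1* = 0.
Numerically: q_1* = 0, q_2* = 32.
Utility at the optimum: U(0, 32) = 64.

V = 64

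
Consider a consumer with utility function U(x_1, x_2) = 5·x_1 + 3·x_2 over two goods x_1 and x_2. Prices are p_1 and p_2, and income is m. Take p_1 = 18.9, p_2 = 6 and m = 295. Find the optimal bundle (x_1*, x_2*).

x_1* = 0, x_2* = 49.1667

Numerically: x_1* = 0, x_2* = 49.1667.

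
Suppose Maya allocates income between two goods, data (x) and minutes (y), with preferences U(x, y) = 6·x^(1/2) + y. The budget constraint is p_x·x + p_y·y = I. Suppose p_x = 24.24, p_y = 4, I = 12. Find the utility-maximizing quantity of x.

x* = 0.2451

Plugging in: x* = (3·4/24.24)² = 0.2451.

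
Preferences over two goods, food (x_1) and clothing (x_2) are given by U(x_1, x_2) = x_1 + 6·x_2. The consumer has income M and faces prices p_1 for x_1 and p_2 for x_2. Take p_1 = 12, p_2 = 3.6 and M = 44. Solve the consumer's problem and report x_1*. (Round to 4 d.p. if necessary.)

Perfect substitutes: compare marginal utility per dollar. 1/p_1 vs 6/p_2 → 0.0833 vs 1.6667.
x_2 gives more utility per dollar, so spend all income on x_2: x_2* = M/p_2, x_1* = 0.
Numerically: x_1* = 0, x_2* = 12.2222.

x_1* = 0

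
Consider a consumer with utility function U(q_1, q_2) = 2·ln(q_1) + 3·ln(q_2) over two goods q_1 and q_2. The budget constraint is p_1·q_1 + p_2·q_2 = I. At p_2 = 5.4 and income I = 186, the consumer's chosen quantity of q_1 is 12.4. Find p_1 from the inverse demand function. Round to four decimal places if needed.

p_1 = 6

Tangency: MRS = (2/3)·q_2/q_1 = p_1/p_2.
Rearranging, p_2·q_2 = (3/2)·p_1·q_1. Substituting into the budget gives p_1·q_1·(1 + (3/2)) = I.
Demand: q_1*(p_1,p_2,I) = 0.4·I/p_1 and q_2* = 0.6·I/p_2.
Set q_1* = 12.4 in the demand function and solve for p_1: p_1 = 6.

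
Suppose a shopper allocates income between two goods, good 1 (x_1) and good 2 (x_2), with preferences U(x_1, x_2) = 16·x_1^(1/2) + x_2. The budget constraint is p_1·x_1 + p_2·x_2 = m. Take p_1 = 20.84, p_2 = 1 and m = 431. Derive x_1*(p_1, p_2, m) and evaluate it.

Thus x_1* = (8·p_2/p_1)² — independent of m — with the rest of income spent on x_2.
Plugging in: x_1* = (8·1/20.84)² = 0.1474.

x_1* = 0.1474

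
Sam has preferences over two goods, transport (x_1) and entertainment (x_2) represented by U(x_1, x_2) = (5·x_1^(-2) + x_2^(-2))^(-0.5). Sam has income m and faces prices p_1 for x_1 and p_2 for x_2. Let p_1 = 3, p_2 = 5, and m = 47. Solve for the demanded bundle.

x_1* = 8.5983, x_2* = 4.241

From the CES first-order condition, 5·(x_2/x_1)^(3) = p_1/p_2.
Solve for the ratio: x_2/x_1 = [(1/5)·p_1/p_2]^(1/3).
Substitute x_2 = (x_2/x_1)·x_1 into the budget: x_1* = m/(p_1 + p_2·(x_2/x_1)).
Numerically x_2/x_1 = 0.493242, so x_1* = 47/(3 + 5·0.493242) = 8.5983 and x_2* = 0.493242·8.5983 = 4.241.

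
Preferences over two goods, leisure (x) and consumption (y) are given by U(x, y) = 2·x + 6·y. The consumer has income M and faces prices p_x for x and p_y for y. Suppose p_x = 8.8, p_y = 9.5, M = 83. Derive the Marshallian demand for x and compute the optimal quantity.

x* = 0

Perfect substitutes: compare marginal utility per dollar. 2/p_x vs 6/p_y → 0.2273 vs 0.6316.
y gives more utility per dollar, so spend all income on y: y* = M/p_y, x* = 0.
Numerically: x* = 0, y* = 8.7368.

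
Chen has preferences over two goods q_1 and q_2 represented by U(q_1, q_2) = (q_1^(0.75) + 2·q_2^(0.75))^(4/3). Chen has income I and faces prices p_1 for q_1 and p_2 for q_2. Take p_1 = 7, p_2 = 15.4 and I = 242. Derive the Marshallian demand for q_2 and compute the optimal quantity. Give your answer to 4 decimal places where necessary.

q_2* = 9.4352

MRS = MU_q_1/MU_q_2 = (1/2)·(q_2/q_1)^(0.25). Set equal to p_1/p_2.
Hence q_2/q_1 = (2·p_1/p_2)^(1/(0.25)), i.e. raised to the 4 power.
Substitute q_2 = (q_2/q_1)·q_1 into the budget: q_1* = I/(p_1 + p_2·(q_2/q_1)).
Numerically q_2/q_1 = 0.683013, so q_1* = 242/(7 + 15.4·0.683013) = 13.814 and q_2* = 0.683013·13.814 = 9.4352.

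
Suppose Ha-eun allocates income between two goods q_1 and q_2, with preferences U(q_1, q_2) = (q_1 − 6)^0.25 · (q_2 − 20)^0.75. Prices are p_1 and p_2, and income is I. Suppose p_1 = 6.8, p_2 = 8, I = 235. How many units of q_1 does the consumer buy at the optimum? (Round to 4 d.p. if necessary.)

q_1* = 7.2574

This is Cobb-Douglas in (q_1−6, q_2−20): tangency gives 0.25·p_2·(q_2−20) = 0.75·p_1·(q_1−6).
After buying the subsistence bundle (6, 20), a share 0.25 of the remaining income goes to q_1: q_1* = 6 + 0.25·(I − 6p_1 − 20p_2)/p_1.
Discretionary income = 235 − 6·6.8 − 20·8 = 34.2; q_1* = 6 + 0.25·34.2/6.8 = 7.2574.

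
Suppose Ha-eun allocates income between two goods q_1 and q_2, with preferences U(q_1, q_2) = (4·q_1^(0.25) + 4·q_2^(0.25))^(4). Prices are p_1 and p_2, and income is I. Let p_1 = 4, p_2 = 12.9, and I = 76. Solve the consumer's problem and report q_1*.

q_1* = 11.3308

MRS = MU_q_1/MU_q_2 = (q_2/q_1)^(0.75). Set equal to p_1/p_2.
Solve for the ratio: q_2/q_1 = [p_1/p_2]^(4/3).
Substitute q_2 = (q_2/q_1)·q_1 into the budget: q_1* = I/(p_1 + p_2·(q_2/q_1)).
Numerically q_2/q_1 = 0.209875, so q_1* = 76/(4 + 12.9·0.209875) = 11.3308.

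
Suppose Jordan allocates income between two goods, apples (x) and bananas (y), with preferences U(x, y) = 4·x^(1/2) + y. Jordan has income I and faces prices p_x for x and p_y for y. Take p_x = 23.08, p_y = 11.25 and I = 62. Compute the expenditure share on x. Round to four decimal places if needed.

share on x = 0.3538

MU_x = 2/√x, MU_y = 1. Tangency: 2/√x = p_x/p_y.
Solve: √x = 2·p_y/p_x, so x*(p_x,p_y) = (2·p_y/p_x)², and y* = (I − p_x·x*)/p_y.
Plugging in: x* = (2·11.25/23.08)² = 0.9504, y* = 3.5614.
Expenditure on x: 23.08·0.9504 = 21.9346; share = 0.3538.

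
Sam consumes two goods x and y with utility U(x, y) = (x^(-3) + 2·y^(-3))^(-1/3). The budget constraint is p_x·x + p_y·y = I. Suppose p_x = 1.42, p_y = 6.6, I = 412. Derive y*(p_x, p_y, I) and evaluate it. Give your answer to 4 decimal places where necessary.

MU_x ∝ x^(-4), MU_y ∝ 2·y^(-4), so MRS = (1/2)·(y/x)^(4) = p_x/p_y.
Solve for the ratio: y/x = [2·p_x/p_y]^(0.25).
Substitute y = (y/x)·x into the budget: x* = I/(p_x + p_y·(y/x)).
Numerically y/x = 0.809923, so x* = 412/(1.42 + 6.6·0.809923) = 60.8973 and y* = 0.809923·60.8973 = 49.3221.

y* = 49.3221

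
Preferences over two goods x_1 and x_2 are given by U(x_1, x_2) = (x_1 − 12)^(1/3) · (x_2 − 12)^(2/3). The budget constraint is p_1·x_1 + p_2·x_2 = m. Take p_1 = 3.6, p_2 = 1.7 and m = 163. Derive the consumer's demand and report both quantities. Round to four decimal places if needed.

This is Cobb-Douglas in (x_1−12, x_2−12): tangency gives 1/3·p_2·(x_2−12) = 2/3·p_1·(x_1−12).
After buying the subsistence bundle (12, 12), a share 1/3 of the remaining income goes to x_1: x_1* = 12 + 1/3·(m − 12p_1 − 12p_2)/p_1.
Discretionary income = 163 − 12·3.6 − 12·1.7 = 99.4; x_1* = 12 + 1/3·99.4/3.6 = 21.2037; x_2* = 12 + 2/3·99.4/1.7 = 50.9804.

x_1* = 21.2037, x_2* = 50.9804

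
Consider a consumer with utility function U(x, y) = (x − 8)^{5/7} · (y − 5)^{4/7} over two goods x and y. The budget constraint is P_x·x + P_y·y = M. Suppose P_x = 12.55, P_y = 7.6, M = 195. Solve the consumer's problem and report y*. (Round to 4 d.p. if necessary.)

y* = 8.3099

MRS = (5/4)·(y−5)/(x−8). Tangency with P_x/P_y gives y−5 = (4/5)·(P_x/P_y)·(x−8).
Substituting into the budget: x* = 8 + 5/9·(M − 8·P_x − 5·P_y)/P_x, and y* = 5 + 4/9·(…)/P_y.
Discretionary income = 195 − 8·12.55 − 5·7.6 = 56.6; y* = 5 + 4/9·56.6/7.6 = 8.3099.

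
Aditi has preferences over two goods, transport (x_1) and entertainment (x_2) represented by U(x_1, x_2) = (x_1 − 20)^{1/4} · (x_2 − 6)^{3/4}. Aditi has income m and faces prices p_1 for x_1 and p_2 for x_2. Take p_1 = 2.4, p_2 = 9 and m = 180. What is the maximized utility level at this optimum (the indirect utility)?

V = 6.8729

Let x_1' = x_1−20, x_2' = x_2−6. MRS = (1/3)·x_2'/x_1' = p_1/p_2.
After buying the subsistence bundle (20, 6), a share 0.25 of the remaining income goes to x_1: x_1* = 20 + 0.25·(m − 20p_1 − 6p_2)/p_1.
Discretionary income = 180 − 20·2.4 − 6·9 = 78; x_1* = 20 + 0.25·78/2.4 = 28.125; x_2* = 6 + 0.75·78/9 = 12.5.
Utility at the optimum: U(28.125, 12.5) = 6.8729.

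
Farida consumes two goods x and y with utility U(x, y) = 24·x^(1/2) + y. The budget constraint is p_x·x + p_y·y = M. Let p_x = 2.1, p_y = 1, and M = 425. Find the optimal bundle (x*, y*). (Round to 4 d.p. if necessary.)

Set MRS = p_x/p_y: 12·x^(−1/2) = p_x/p_y.
Thus x* = (12·p_y/p_x)² — independent of M — with the rest of income spent on y.
Plugging in: x* = (12·1/2.1)² = 32.6531, y* = 356.4286.

x* = 32.6531, y* = 356.4286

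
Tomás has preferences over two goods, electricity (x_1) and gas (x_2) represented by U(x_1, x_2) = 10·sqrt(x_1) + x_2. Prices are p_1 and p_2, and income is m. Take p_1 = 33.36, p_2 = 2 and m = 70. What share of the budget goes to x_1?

Utility is quasi-linear in x_2; the FOC for x_1 is 5/√x_1 = p_1/p_2.
Thus x_1* = (5·p_2/p_1)² — independent of m — with the rest of income spent on x_2.
Plugging in: x_1* = (5·2/33.36)² = 0.0899, x_2* = 33.5012.
Expenditure on x_1: 33.36·0.0899 = 2.9976; share = 0.0428.

share on x_1 = 0.0428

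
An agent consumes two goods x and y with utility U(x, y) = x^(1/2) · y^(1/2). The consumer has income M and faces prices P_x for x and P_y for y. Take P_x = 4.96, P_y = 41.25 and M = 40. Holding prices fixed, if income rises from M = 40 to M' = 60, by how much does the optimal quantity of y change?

Δy* = 0.2424

The MRS is y/x. Set MRS = P_x/P_y.
So 0.5·P_y·y = 0.5·P_x·x; combined with the budget, a share 0.5 of income goes to x.
Demand: x*(P_x,P_y,M) = 0.5·M/P_x and y* = 0.5·M/P_y.
At P_x=4.96, P_y=41.25, M=40: y* = 0.5·40/41.25 = 0.4848.
At M' = 60: y* = 0.7273. Change: 0.7273 − 0.4848 = 0.2424.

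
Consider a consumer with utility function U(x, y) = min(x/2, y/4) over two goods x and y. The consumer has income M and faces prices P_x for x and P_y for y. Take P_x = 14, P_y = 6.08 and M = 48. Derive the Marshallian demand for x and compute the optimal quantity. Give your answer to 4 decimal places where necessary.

x* = 1.8349

With perfect complements, no substitution: consume in ratio x:y = 2:4.
Budget: P_x·x + P_y·2·x = M, so (2·P_x + 4·P_y)·x = 2·M.
Demand: x*(P_x,P_y,M) = 2·M/(2·P_x + 4·P_y), y* = 4·M/(2·P_x + 4·P_y).
Here 2·14 + 4·6.08 = 52.32, giving x* = 1.8349.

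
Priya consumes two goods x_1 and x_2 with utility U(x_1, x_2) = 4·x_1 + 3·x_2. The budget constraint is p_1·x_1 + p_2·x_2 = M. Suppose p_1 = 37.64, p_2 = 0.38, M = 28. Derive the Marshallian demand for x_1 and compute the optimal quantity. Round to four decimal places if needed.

x_1* = 0

Linear utility — the consumer picks whichever good has higher MU/price: 4/37.64 = 0.1063 vs 3/0.38 = 7.8947.
x_2 gives more utility per dollar, so spend all income on x_2: x_2* = M/p_2, x_1* = 0.
Numerically: x_1* = 0, x_2* = 73.6842.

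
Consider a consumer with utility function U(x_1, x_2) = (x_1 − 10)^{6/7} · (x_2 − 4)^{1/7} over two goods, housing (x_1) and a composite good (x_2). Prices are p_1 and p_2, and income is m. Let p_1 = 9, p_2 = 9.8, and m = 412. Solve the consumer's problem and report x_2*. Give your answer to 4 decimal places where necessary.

x_2* = 8.1224

Let x_1' = x_1−10, x_2' = x_2−4. MRS = 6·x_2'/x_1' = p_1/p_2.
After buying the subsistence bundle (10, 4), a share 6/7 of the remaining income goes to x_1: x_1* = 10 + 6/7·(m − 10p_1 − 4p_2)/p_1.
Discretionary income = 412 − 10·9 − 4·9.8 = 282.8; x_2* = 4 + 1/7·282.8/9.8 = 8.1224.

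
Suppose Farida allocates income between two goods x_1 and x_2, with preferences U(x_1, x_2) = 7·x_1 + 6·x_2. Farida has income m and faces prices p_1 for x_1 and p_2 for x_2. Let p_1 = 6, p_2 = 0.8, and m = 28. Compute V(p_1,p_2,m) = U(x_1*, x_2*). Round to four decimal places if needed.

x_2 gives more utility per dollar, so spend all income on x_2: x_2* = m/p_2, x_1* = 0.
Numerically: x_1* = 0, x_2* = 35.
Utility at the optimum: U(0, 35) = 210.

V = 210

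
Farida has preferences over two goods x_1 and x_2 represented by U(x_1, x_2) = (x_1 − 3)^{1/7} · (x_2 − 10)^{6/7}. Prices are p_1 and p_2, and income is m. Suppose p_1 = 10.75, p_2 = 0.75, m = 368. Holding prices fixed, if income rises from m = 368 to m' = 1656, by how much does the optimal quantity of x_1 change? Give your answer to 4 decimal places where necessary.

Δx_1* = 17.1163

This is Cobb-Douglas in (x_1−3, x_2−10): tangency gives 1/7·p_2·(x_2−10) = 6/7·p_1·(x_1−3).
After buying the subsistence bundle (3, 10), a share 1/7 of the remaining income goes to x_1: x_1* = 3 + 1/7·(m − 3p_1 − 10p_2)/p_1.
Discretionary income = 368 − 3·10.75 − 10·0.75 = 328.25; x_1* = 3 + 1/7·328.25/10.75 = 7.3621.
At m' = 1656: x_1* = 24.4784. Change: 24.4784 − 7.3621 = 17.1163.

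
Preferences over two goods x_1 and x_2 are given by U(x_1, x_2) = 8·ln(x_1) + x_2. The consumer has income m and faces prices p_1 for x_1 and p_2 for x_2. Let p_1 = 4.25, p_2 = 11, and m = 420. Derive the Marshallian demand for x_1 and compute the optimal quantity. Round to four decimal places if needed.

x_1* = 20.7059

So x_1*(p_1,p_2) = 8·p_2/p_1, independent of income; and x_2* = (m − 8·p_2)/p_2.
At the given prices: x_1* = 8·11/4.25 = 20.7059.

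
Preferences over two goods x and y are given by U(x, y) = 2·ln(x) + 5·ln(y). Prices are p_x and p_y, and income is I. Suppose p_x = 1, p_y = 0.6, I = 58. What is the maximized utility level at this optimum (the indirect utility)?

Demand: x*(p_x,p_y,I) = 2/7·I/p_x and y* = 5/7·I/p_y.
At p_x=1, p_y=0.6, I=58: x* = 2/7·58/1 = 16.5714, y* = 69.0476.
Utility at the optimum: U(16.5714, 69.0476) = 26.7893.

V = 26.7893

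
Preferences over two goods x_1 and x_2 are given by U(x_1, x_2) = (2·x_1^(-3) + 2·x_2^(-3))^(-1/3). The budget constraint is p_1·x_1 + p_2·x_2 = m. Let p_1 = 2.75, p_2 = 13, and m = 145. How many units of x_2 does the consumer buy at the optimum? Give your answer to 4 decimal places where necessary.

x_2* = 8.5019

MRS = MU_x_1/MU_x_2 = (x_2/x_1)^(4). Set equal to p_1/p_2.
Hence x_2/x_1 = (p_1/p_2)^(1/(4)), i.e. raised to the 0.25 power.
With the ratio pinned down, the budget gives x_1* = m/(p_1 + p_2·(x_2/x_1)) and x_2* = (x_2/x_1)·x_1*.
Numerically x_2/x_1 = 0.678184, so x_1* = 145/(2.75 + 13·0.678184) = 12.5363 and x_2* = 0.678184·12.5363 = 8.5019.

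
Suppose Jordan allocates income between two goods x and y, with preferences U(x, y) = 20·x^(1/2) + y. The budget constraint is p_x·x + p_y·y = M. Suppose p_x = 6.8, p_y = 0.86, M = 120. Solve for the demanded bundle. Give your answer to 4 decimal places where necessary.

Set MRS = p_x/p_y: 10·x^(−1/2) = p_x/p_y.
Solve: √x = 10·p_y/p_x, so x*(p_x,p_y) = (10·p_y/p_x)², and y* = (M − p_x·x*)/p_y.
Plugging in: x* = (10·0.86/6.8)² = 1.5995, y* = 126.8878.

x* = 1.5995, y* = 126.8878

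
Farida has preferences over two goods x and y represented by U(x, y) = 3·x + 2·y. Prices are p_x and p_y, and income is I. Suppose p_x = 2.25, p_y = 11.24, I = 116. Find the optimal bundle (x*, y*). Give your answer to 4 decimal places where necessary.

x* = 51.5556, y* = 0

Linear utility — the consumer picks whichever good has higher MU/price: 3/2.25 = 1.3333 vs 2/11.24 = 0.1779.
x gives more utility per dollar, so spend all income on x: x* = I/p_x, y* = 0.
Numerically: x* = 51.5556, y* = 0.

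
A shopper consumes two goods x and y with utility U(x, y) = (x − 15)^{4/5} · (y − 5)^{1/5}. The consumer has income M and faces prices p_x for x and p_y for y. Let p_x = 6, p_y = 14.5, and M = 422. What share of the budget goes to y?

MRS = 4·(y−5)/(x−15). Tangency with p_x/p_y gives y−5 = (1/4)·(p_x/p_y)·(x−15).
Substituting into the budget: x* = 15 + 0.8·(M − 15·p_x − 5·p_y)/p_x, and y* = 5 + 0.2·(…)/p_y.
Discretionary income = 422 − 15·6 − 5·14.5 = 259.5; x* = 15 + 0.8·259.5/6 = 49.6; y* = 5 + 0.2·259.5/14.5 = 8.5793.
Expenditure on y: 14.5·8.5793 = 124.4; share = 0.2948.

share on y = 0.2948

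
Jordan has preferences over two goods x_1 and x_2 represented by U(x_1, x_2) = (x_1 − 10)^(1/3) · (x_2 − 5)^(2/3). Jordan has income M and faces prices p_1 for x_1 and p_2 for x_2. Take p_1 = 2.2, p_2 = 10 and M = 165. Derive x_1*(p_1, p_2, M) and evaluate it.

x_1* = 24.0909

Substituting into the budget: x_1* = 10 + 1/3·(M − 10·p_1 − 5·p_2)/p_1, and x_2* = 5 + 2/3·(…)/p_2.
Discretionary income = 165 − 10·2.2 − 5·10 = 93; x_1* = 10 + 1/3·93/2.2 = 24.0909.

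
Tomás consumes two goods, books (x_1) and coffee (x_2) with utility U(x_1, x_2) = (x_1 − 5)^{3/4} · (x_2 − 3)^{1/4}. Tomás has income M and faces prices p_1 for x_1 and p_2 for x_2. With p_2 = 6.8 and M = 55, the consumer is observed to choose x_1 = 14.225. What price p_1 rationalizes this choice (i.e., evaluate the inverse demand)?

This is Cobb-Douglas in (x_1−5, x_2−3): tangency gives 0.75·p_2·(x_2−3) = 0.25·p_1·(x_1−5).
Substituting into the budget: x_1* = 5 + 0.75·(M − 5·p_1 − 3·p_2)/p_1, and x_2* = 3 + 0.25·(…)/p_2.
Set x_1* = 14.225 in the demand function and solve for p_1: p_1 = 2.

p_1 = 2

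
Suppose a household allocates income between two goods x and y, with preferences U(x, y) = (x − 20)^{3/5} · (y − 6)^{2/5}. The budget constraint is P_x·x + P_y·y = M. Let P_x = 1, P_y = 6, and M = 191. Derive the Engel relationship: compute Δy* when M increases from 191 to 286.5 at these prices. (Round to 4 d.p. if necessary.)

Δy* = 6.3667

After buying the subsistence bundle (20, 6), a share 0.6 of the remaining income goes to x: x* = 20 + 0.6·(M − 20P_x − 6P_y)/P_x.
Discretionary income = 191 − 20·1 − 6·6 = 135; y* = 6 + 0.4·135/6 = 15.
At M' = 286.5: y* = 21.3667. Change: 21.3667 − 15 = 6.3667.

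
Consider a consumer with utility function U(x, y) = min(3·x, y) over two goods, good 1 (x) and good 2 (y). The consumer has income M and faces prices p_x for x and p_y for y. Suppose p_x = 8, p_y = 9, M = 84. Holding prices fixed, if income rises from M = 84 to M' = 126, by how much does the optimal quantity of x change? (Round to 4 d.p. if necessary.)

Δx* = 1.2

With perfect complements, no substitution: consume in ratio x:y = 1:3.
Budget: p_x·x + p_y·3·x = M, so (p_x + 3·p_y)·x = M.
Demand: x*(p_x,p_y,M) = M/(p_x + 3·p_y), y* = 3·M/(p_x + 3·p_y).
Here 8 + 3·9 = 35, giving x* = 2.4.
At M' = 126: x* = 3.6. Change: 3.6 − 2.4 = 1.2.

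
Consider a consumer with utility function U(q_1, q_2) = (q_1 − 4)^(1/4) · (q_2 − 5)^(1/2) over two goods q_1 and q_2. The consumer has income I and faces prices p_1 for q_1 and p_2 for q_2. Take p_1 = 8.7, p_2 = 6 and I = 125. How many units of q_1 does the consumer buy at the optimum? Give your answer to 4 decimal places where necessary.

q_1* = 6.3065

Let q_1' = q_1−4, q_2' = q_2−5. MRS = (1/2)·q_2'/q_1' = p_1/p_2.
Substituting into the budget: q_1* = 4 + 1/3·(I − 4·p_1 − 5·p_2)/p_1, and q_2* = 5 + 2/3·(…)/p_2.
Discretionary income = 125 − 4·8.7 − 5·6 = 60.2; q_1* = 4 + 1/3·60.2/8.7 = 6.3065.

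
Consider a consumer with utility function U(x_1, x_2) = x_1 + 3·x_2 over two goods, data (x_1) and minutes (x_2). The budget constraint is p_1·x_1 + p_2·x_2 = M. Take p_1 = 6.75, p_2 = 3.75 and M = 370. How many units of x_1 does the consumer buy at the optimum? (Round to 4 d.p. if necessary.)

Perfect substitutes: compare marginal utility per dollar. 1/p_1 vs 3/p_2 → 0.1481 vs 0.8.
x_2 gives more utility per dollar, so spend all income on x_2: x_2* = M/p_2, x_1* = 0.
Numerically: x_1* = 0, x_2* = 98.6667.

x_1* = 0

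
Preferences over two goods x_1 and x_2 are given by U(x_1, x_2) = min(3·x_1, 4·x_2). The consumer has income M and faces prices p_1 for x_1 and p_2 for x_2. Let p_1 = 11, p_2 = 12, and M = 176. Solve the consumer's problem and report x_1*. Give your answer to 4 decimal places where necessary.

Leontief preferences: the optimum is at the kink where x_1/4 = x_2/3, i.e. x_2 = (3/4)·x_1.
Budget: p_1·x_1 + p_2·(3/4)·x_1 = M, so (4·p_1 + 3·p_2)·x_1 = 4·M.
Demand: x_1*(p_1,p_2,M) = 4·M/(4·p_1 + 3·p_2), x_2* = 3·M/(4·p_1 + 3·p_2).
Here 4·11 + 3·12 = 80, giving x_1* = 8.8.

x_1* = 8.8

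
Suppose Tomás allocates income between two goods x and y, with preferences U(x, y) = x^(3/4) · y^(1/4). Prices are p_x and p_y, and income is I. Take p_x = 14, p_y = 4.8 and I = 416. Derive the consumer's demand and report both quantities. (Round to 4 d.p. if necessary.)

MU_x/MU_y = (0.75·y)/(0.25·x); tangency sets this equal to p_x/p_y.
So 0.75·p_y·y = 0.25·p_x·x; combined with the budget, a share 0.75 of income goes to x.
Demand: x*(p_x,p_y,I) = 0.75·I/p_x and y* = 0.25·I/p_y.
At p_x=14, p_y=4.8, I=416: x* = 0.75·416/14 = 22.2857, y* = 21.6667.

x* = 22.2857, y* = 21.6667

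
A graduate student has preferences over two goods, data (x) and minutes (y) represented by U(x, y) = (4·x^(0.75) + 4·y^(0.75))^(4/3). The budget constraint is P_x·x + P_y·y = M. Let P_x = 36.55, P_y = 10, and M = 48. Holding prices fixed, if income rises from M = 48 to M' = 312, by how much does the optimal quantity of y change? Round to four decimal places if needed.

MRS = MU_x/MU_y = (y/x)^(0.25). Set equal to P_x/P_y.
Hence y/x = (P_x/P_y)^(1/(0.25)), i.e. raised to the 4 power.
With the ratio pinned down, the budget gives x* = M/(P_x + P_y·(y/x)) and y* = (y/x)·x*.
Numerically y/x = 178.463549, so x* = 48/(36.55 + 10·178.463549) = 0.0264 and y* = 178.463549·0.0264 = 4.7037.
At M' = 312: y* = 30.5738. Change: 30.5738 − 4.7037 = 25.8702.

Δy* = 25.8702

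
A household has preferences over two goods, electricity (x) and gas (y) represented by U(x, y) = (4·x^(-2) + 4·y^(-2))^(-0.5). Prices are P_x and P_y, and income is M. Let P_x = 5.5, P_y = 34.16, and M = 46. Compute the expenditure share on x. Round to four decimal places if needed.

share on x = 0.2284

MU_x ∝ 4·x^(-3), MU_y ∝ 4·y^(-3), so MRS = (y/x)^(3) = P_x/P_y.
Hence y/x = (P_x/P_y)^(1/(3)), i.e. raised to the 1/3 power.
With the ratio pinned down, the budget gives x* = M/(P_x + P_y·(y/x)) and y* = (y/x)·x*.
Numerically y/x = 0.54402, so x* = 46/(5.5 + 34.16·0.54402) = 1.91 and y* = 0.54402·1.91 = 1.0391.
Expenditure on x: 5.5·1.91 = 10.505; share = 0.2284.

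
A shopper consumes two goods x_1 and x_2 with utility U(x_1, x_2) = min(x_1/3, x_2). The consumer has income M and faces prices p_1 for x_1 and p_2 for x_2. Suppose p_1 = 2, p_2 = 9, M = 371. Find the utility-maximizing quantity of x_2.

With perfect complements, no substitution: consume in ratio x_1:x_2 = 3:1.
Budget: p_1·x_1 + p_2·(1/3)·x_1 = M, so (3·p_1 + p_2)·x_1 = 3·M.
Demand: x_1*(p_1,p_2,M) = 3·M/(3·p_1 + p_2), x_2* = M/(3·p_1 + p_2).
Here 3·2 + 9 = 15, giving x_2* = 24.7333.

x_2* = 24.7333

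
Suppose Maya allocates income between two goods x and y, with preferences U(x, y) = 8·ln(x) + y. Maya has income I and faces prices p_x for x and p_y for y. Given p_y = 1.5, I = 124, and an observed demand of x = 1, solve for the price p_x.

Set MRS = p_x/p_y: (8/x)/1 = p_x/p_y.
So x*(p_x,p_y) = 8·p_y/p_x, independent of income; and y* = (I − 8·p_y)/p_y.
Set x* = 1 in the demand function and solve for p_x: p_x = 12.

p_x = 12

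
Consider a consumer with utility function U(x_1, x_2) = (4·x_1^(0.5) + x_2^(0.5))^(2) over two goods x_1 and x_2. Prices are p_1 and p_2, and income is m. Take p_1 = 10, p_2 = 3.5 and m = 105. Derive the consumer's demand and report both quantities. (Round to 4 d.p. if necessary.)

x_1* = 8.9091, x_2* = 4.5455

Numerically x_2/x_1 = 0.510204, so x_1* = 105/(10 + 3.5·0.510204) = 8.9091 and x_2* = 0.510204·8.9091 = 4.5455.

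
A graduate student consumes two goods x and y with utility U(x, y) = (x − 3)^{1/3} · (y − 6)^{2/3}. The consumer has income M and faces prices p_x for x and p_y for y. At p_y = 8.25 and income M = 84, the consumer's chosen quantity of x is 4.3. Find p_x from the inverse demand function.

MRS = (1/2)·(y−6)/(x−3). Tangency with p_x/p_y gives y−6 = 2·(p_x/p_y)·(x−3).
After buying the subsistence bundle (3, 6), a share 1/3 of the remaining income goes to x: x* = 3 + 1/3·(M − 3p_x − 6p_y)/p_x.
Set x* = 4.3 in the demand function and solve for p_x: p_x = 5.

p_x = 5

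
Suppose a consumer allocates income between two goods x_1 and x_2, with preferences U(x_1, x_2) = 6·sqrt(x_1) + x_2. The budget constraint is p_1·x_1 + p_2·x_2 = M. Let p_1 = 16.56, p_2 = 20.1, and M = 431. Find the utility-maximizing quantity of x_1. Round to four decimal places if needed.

Set MRS = p_1/p_2: 3·x_1^(−1/2) = p_1/p_2.
Thus x_1* = (3·p_2/p_1)² — independent of M — with the rest of income spent on x_2.
Plugging in: x_1* = (3·20.1/16.56)² = 13.2591.

x_1* = 13.2591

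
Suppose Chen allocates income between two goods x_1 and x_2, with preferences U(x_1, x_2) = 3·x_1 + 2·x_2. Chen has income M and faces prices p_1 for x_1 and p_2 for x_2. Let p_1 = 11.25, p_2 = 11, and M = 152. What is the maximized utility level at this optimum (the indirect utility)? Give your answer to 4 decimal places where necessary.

V = 40.5333

Perfect substitutes: compare marginal utility per dollar. 3/p_1 vs 2/p_2 → 0.2667 vs 0.1818.
x_1 gives more utility per dollar, so spend all income on x_1: x_1* = M/p_1, x_2* = 0.
Numerically: x_1* = 13.5111, x_2* = 0.
Utility at the optimum: U(13.5111, 0) = 40.5333.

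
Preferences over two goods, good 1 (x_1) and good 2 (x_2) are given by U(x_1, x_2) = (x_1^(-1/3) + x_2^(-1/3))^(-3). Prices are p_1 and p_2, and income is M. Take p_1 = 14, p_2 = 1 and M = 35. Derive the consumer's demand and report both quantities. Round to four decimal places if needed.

From the CES first-order condition, (x_2/x_1)^(4/3) = p_1/p_2.
Hence x_2/x_1 = (p_1/p_2)^(1/(4/3)), i.e. raised to the 0.75 power.
With the ratio pinned down, the budget gives x_1* = M/(p_1 + p_2·(x_2/x_1)) and x_2* = (x_2/x_1)·x_1*.
Numerically x_2/x_1 = 7.237624, so x_1* = 35/(14 + 1·7.237624) = 1.648 and x_2* = 7.237624·1.648 = 11.9277.

x_1* = 1.648, x_2* = 11.9277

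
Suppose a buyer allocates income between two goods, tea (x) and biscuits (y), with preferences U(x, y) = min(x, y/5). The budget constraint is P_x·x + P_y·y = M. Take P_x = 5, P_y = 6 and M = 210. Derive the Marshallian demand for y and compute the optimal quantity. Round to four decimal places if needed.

y* = 30

With perfect complements, no substitution: consume in ratio x:y = 1:5.
Budget: P_x·x + P_y·5·x = M, so (P_x + 5·P_y)·x = M.
Demand: x*(P_x,P_y,M) = M/(P_x + 5·P_y), y* = 5·M/(P_x + 5·P_y).
Here 5 + 5·6 = 35, giving y* = 30.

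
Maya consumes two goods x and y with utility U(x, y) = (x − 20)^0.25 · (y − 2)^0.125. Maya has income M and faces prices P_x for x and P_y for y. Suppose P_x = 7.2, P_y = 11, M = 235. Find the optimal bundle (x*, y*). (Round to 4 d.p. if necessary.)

x* = 26.3889, y* = 4.0909

Let x' = x−20, y' = y−2. MRS = 2·y'/x' = P_x/P_y.
After buying the subsistence bundle (20, 2), a share 2/3 of the remaining income goes to x: x* = 20 + 2/3·(M − 20P_x − 2P_y)/P_x.
Discretionary income = 235 − 20·7.2 − 2·11 = 69; x* = 20 + 2/3·69/7.2 = 26.3889; y* = 2 + 1/3·69/11 = 4.0909.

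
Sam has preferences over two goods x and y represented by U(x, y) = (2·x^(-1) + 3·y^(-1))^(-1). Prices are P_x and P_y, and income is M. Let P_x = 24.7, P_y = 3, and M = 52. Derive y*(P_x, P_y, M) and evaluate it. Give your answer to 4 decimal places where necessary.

Substitute y = (y/x)·x into the budget: x* = M/(P_x + P_y·(y/x)).
Numerically y/x = 3.514257, so x* = 52/(24.7 + 3·3.514257) = 1.4755 and y* = 3.514257·1.4755 = 5.1852.

y* = 5.1852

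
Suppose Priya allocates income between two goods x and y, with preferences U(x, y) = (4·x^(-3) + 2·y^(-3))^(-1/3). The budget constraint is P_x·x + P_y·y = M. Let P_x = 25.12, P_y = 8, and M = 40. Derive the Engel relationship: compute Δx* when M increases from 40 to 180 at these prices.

Δx* = 4.1086

MU_x ∝ 4·x^(-4), MU_y ∝ 2·y^(-4), so MRS = 2·(y/x)^(4) = P_x/P_y.
Hence y/x = ((1/2)·P_x/P_y)^(1/(4)), i.e. raised to the 0.25 power.
With the ratio pinned down, the budget gives x* = M/(P_x + P_y·(y/x)) and y* = (y/x)·x*.
Numerically y/x = 1.119373, so x* = 40/(25.12 + 8·1.119373) = 1.1739.
At M' = 180: x* = 5.2825. Change: 5.2825 − 1.1739 = 4.1086.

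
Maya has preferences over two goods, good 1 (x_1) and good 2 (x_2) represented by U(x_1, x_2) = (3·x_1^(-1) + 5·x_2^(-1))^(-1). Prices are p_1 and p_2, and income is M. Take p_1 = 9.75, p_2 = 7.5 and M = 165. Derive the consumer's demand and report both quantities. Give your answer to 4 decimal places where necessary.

From the CES first-order condition, (3/5)·(x_2/x_1)^(2) = p_1/p_2.
Hence x_2/x_1 = ((5/3)·p_1/p_2)^(1/(2)), i.e. raised to the 0.5 power.
With the ratio pinned down, the budget gives x_1* = M/(p_1 + p_2·(x_2/x_1)) and x_2* = (x_2/x_1)·x_1*.
Numerically x_2/x_1 = 1.47196, so x_1* = 165/(9.75 + 7.5·1.47196) = 7.9366 and x_2* = 1.47196·7.9366 = 11.6824.

x_1* = 7.9366, x_2* = 11.6824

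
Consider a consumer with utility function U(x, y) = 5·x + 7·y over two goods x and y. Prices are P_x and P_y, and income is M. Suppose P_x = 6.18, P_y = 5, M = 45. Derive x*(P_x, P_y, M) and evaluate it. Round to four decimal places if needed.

Linear utility — the consumer picks whichever good has higher MU/price: 5/6.18 = 0.8091 vs 7/5 = 1.4.
y gives more utility per dollar, so spend all income on y: y* = M/P_y, x* = 0.
Numerically: x* = 0, y* = 9.

x* = 0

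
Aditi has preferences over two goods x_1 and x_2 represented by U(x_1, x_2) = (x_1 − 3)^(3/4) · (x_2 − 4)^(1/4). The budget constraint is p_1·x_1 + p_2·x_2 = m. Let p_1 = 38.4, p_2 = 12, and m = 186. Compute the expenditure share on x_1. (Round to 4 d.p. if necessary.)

MRS = 3·(x_2−4)/(x_1−3). Tangency with p_1/p_2 gives x_2−4 = (1/3)·(p_1/p_2)·(x_1−3).
After buying the subsistence bundle (3, 4), a share 0.75 of the remaining income goes to x_1: x_1* = 3 + 0.75·(m − 3p_1 − 4p_2)/p_1.
Discretionary income = 186 − 3·38.4 − 4·12 = 22.8; x_1* = 3 + 0.75·22.8/38.4 = 3.4453; x_2* = 4 + 0.25·22.8/12 = 4.475.
Expenditure on x_1: 38.4·3.4453 = 132.3; share = 0.7113.

share on x_1 = 0.7113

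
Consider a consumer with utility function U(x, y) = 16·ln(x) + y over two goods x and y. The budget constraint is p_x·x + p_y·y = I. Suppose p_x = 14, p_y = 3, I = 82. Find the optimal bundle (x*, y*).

MU_x = 16/x, MU_y = 1. Tangency: 16/x = p_x/p_y.
So x*(p_x,p_y) = 16·p_y/p_x, independent of income; and y* = (I − 16·p_y)/p_y.
At the given prices: x* = 16·3/14 = 3.4286, and y* = 11.3333.

x* = 3.4286, y* = 11.3333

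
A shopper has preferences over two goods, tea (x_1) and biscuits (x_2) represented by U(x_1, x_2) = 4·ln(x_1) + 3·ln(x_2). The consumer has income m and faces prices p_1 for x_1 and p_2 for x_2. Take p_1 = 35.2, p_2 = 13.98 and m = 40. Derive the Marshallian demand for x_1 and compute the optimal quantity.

The MRS is (4/3)·x_2/x_1. Set MRS = p_1/p_2.
So 4·p_2·x_2 = 3·p_1·x_1; combined with the budget, a share 4/7 of income goes to x_1.
Demand: x_1*(p_1,p_2,m) = 4/7·m/p_1 and x_2* = 3/7·m/p_2.
At p_1=35.2, p_2=13.98, m=40: x_1* = 4/7·40/35.2 = 0.6494.

x_1* = 0.6494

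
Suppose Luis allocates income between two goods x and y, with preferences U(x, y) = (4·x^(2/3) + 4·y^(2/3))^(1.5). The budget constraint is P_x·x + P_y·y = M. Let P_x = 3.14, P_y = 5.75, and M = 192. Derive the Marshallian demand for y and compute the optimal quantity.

y* = 7.6703

MRS = MU_x/MU_y = (y/x)^(1/3). Set equal to P_x/P_y.
Hence y/x = (P_x/P_y)^(1/(1/3)), i.e. raised to the 3 power.
With the ratio pinned down, the budget gives x* = M/(P_x + P_y·(y/x)) and y* = (y/x)·x*.
Numerically y/x = 0.162849, so x* = 192/(3.14 + 5.75·0.162849) = 47.1006 and y* = 0.162849·47.1006 = 7.6703.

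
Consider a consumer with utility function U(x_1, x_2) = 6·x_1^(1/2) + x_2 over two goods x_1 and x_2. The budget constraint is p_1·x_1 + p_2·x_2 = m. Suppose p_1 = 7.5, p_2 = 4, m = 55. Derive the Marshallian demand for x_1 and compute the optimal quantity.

x_1* = 2.56

MU_x_1 = 3/√x_1, MU_x_2 = 1. Tangency: 3/√x_1 = p_1/p_2.
Thus x_1* = (3·p_2/p_1)² — independent of m — with the rest of income spent on x_2.
Plugging in: x_1* = (3·4/7.5)² = 2.56.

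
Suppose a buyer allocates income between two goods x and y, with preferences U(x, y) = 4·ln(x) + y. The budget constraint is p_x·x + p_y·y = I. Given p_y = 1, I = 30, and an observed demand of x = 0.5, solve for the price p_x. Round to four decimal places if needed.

Set MRS = p_x/p_y: (4/x)/1 = p_x/p_y.
So x*(p_x,p_y) = 4·p_y/p_x, independent of income; and y* = (I − 4·p_y)/p_y.
Set x* = 0.5 in the demand function and solve for p_x: p_x = 8.

p_x = 8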